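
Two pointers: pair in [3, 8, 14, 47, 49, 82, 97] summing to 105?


lo=0(3)+hi=6(97)=100
lo=1(8)+hi=6(97)=105

Yes: 8+97=105


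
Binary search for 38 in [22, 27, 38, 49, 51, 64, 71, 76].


Step 1: lo=0, hi=7, mid=3, val=49
Step 2: lo=0, hi=2, mid=1, val=27
Step 3: lo=2, hi=2, mid=2, val=38

Found at index 2


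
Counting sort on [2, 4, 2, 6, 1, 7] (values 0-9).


Input: [2, 4, 2, 6, 1, 7]
Counts: [0, 1, 2, 0, 1, 0, 1, 1, 0, 0]

Sorted: [1, 2, 2, 4, 6, 7]


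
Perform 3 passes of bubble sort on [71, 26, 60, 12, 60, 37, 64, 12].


Initial: [71, 26, 60, 12, 60, 37, 64, 12]
Pass 1: [26, 60, 12, 60, 37, 64, 12, 71] (7 swaps)
Pass 2: [26, 12, 60, 37, 60, 12, 64, 71] (3 swaps)
Pass 3: [12, 26, 37, 60, 12, 60, 64, 71] (3 swaps)

After 3 passes: [12, 26, 37, 60, 12, 60, 64, 71]


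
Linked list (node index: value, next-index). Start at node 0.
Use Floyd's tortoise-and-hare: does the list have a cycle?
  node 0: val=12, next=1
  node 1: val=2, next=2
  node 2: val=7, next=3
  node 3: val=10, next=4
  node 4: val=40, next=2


Floyd's tortoise (slow, +1) and hare (fast, +2):
  init: slow=0, fast=0
  step 1: slow=1, fast=2
  step 2: slow=2, fast=4
  step 3: slow=3, fast=3
  slow == fast at node 3: cycle detected

Cycle: yes


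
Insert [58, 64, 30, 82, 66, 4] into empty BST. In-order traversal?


Insert 58: root
Insert 64: R from 58
Insert 30: L from 58
Insert 82: R from 58 -> R from 64
Insert 66: R from 58 -> R from 64 -> L from 82
Insert 4: L from 58 -> L from 30

In-order: [4, 30, 58, 64, 66, 82]


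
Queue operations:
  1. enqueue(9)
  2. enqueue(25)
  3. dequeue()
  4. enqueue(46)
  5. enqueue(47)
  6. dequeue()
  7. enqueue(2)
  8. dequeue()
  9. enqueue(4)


enqueue(9) -> [9]
enqueue(25) -> [9, 25]
dequeue()->9, [25]
enqueue(46) -> [25, 46]
enqueue(47) -> [25, 46, 47]
dequeue()->25, [46, 47]
enqueue(2) -> [46, 47, 2]
dequeue()->46, [47, 2]
enqueue(4) -> [47, 2, 4]

Final queue: [47, 2, 4]


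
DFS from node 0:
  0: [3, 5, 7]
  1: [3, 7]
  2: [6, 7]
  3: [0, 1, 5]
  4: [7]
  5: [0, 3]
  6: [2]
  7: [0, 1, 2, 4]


Visit 0, push [7, 5, 3]
Visit 3, push [5, 1]
Visit 1, push [7]
Visit 7, push [4, 2]
Visit 2, push [6]
Visit 6, push []
Visit 4, push []
Visit 5, push []

DFS order: [0, 3, 1, 7, 2, 6, 4, 5]


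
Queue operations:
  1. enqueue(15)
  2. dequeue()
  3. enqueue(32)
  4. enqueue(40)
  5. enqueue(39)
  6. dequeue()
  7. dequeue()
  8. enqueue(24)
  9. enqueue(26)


enqueue(15) -> [15]
dequeue()->15, []
enqueue(32) -> [32]
enqueue(40) -> [32, 40]
enqueue(39) -> [32, 40, 39]
dequeue()->32, [40, 39]
dequeue()->40, [39]
enqueue(24) -> [39, 24]
enqueue(26) -> [39, 24, 26]

Final queue: [39, 24, 26]


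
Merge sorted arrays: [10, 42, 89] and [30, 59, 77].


Take 10 from A
Take 30 from B
Take 42 from A
Take 59 from B
Take 77 from B

Merged: [10, 30, 42, 59, 77, 89]


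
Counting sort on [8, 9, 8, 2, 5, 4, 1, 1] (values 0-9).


Input: [8, 9, 8, 2, 5, 4, 1, 1]
Counts: [0, 2, 1, 0, 1, 1, 0, 0, 2, 1]

Sorted: [1, 1, 2, 4, 5, 8, 8, 9]


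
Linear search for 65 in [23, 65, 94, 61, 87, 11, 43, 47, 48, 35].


i=0: 23!=65
i=1: 65==65 found!

Found at 1, 2 comps


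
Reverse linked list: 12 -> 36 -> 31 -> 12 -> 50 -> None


Step 1: curr=12, set curr.next=prev(None) | reversed so far: 12
Step 2: curr=36, set curr.next=prev(12) | reversed so far: 36 -> 12
Step 3: curr=31, set curr.next=prev(36) | reversed so far: 31 -> 36 -> 12
Step 4: curr=12, set curr.next=prev(31) | reversed so far: 12 -> 31 -> 36 -> 12
Step 5: curr=50, set curr.next=prev(12) | reversed so far: 50 -> 12 -> 31 -> 36 -> 12

50 -> 12 -> 31 -> 36 -> 12 -> None


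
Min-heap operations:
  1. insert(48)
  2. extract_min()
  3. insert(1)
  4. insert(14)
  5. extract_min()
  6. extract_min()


insert(48) -> [48]
extract_min()->48, []
insert(1) -> [1]
insert(14) -> [1, 14]
extract_min()->1, [14]
extract_min()->14, []

Final heap: []


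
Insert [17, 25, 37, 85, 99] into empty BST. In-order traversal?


Insert 17: root
Insert 25: R from 17
Insert 37: R from 17 -> R from 25
Insert 85: R from 17 -> R from 25 -> R from 37
Insert 99: R from 17 -> R from 25 -> R from 37 -> R from 85

In-order: [17, 25, 37, 85, 99]


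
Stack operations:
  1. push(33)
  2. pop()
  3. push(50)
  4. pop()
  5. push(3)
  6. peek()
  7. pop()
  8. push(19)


push(33) -> [33]
pop()->33, []
push(50) -> [50]
pop()->50, []
push(3) -> [3]
peek()->3
pop()->3, []
push(19) -> [19]

Final stack: [19]


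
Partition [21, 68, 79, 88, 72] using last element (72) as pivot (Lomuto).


Pivot: 72
  21 <= 72: advance i (no swap)
  68 <= 72: advance i (no swap)
Place pivot at 2: [21, 68, 72, 88, 79]

Partitioned: [21, 68, 72, 88, 79]


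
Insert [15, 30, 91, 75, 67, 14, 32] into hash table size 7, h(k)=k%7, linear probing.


Insert 15: h=1 -> slot 1
Insert 30: h=2 -> slot 2
Insert 91: h=0 -> slot 0
Insert 75: h=5 -> slot 5
Insert 67: h=4 -> slot 4
Insert 14: h=0, 3 probes -> slot 3
Insert 32: h=4, 2 probes -> slot 6

Table: [91, 15, 30, 14, 67, 75, 32]


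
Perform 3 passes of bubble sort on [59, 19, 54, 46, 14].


Initial: [59, 19, 54, 46, 14]
Pass 1: [19, 54, 46, 14, 59] (4 swaps)
Pass 2: [19, 46, 14, 54, 59] (2 swaps)
Pass 3: [19, 14, 46, 54, 59] (1 swaps)

After 3 passes: [19, 14, 46, 54, 59]


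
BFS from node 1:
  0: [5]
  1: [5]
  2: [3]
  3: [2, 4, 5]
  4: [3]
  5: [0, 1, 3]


Visit 1, enqueue [5]
Visit 5, enqueue [0, 3]
Visit 0, enqueue []
Visit 3, enqueue [2, 4]
Visit 2, enqueue []
Visit 4, enqueue []

BFS order: [1, 5, 0, 3, 2, 4]


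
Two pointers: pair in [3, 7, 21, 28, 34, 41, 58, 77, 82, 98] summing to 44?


lo=0(3)+hi=9(98)=101
lo=0(3)+hi=8(82)=85
lo=0(3)+hi=7(77)=80
lo=0(3)+hi=6(58)=61
lo=0(3)+hi=5(41)=44

Yes: 3+41=44


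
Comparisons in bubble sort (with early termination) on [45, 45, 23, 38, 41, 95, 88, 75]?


Algorithm: bubble sort (with early termination)
Input: [45, 45, 23, 38, 41, 95, 88, 75]
Sorted: [23, 38, 41, 45, 45, 75, 88, 95]

18


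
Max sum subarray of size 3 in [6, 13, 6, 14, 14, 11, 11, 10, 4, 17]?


[0:3]: 25
[1:4]: 33
[2:5]: 34
[3:6]: 39
[4:7]: 36
[5:8]: 32
[6:9]: 25
[7:10]: 31

Max: 39 at [3:6]


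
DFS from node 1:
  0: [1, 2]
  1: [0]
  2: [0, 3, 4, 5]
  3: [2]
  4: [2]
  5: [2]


Visit 1, push [0]
Visit 0, push [2]
Visit 2, push [5, 4, 3]
Visit 3, push []
Visit 4, push []
Visit 5, push []

DFS order: [1, 0, 2, 3, 4, 5]


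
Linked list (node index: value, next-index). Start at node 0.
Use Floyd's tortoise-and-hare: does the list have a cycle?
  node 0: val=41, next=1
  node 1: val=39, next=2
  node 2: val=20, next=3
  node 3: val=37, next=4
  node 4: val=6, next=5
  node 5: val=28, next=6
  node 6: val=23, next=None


Floyd's tortoise (slow, +1) and hare (fast, +2):
  init: slow=0, fast=0
  step 1: slow=1, fast=2
  step 2: slow=2, fast=4
  step 3: slow=3, fast=6
  step 4: fast -> None, no cycle

Cycle: no


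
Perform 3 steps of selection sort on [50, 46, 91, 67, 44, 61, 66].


Initial: [50, 46, 91, 67, 44, 61, 66]
Step 1: min=44 at 4
  Swap: [44, 46, 91, 67, 50, 61, 66]
Step 2: min=46 at 1
  Swap: [44, 46, 91, 67, 50, 61, 66]
Step 3: min=50 at 4
  Swap: [44, 46, 50, 67, 91, 61, 66]

After 3 steps: [44, 46, 50, 67, 91, 61, 66]


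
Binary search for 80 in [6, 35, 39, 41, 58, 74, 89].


Step 1: lo=0, hi=6, mid=3, val=41
Step 2: lo=4, hi=6, mid=5, val=74
Step 3: lo=6, hi=6, mid=6, val=89

Not found


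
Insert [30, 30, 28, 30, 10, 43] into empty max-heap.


Insert 30: [30]
Insert 30: [30, 30]
Insert 28: [30, 30, 28]
Insert 30: [30, 30, 28, 30]
Insert 10: [30, 30, 28, 30, 10]
Insert 43: [43, 30, 30, 30, 10, 28]

Final heap: [43, 30, 30, 30, 10, 28]


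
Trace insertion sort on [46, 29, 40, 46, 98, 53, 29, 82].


Initial: [46, 29, 40, 46, 98, 53, 29, 82]
Insert 29: [29, 46, 40, 46, 98, 53, 29, 82]
Insert 40: [29, 40, 46, 46, 98, 53, 29, 82]
Insert 46: [29, 40, 46, 46, 98, 53, 29, 82]
Insert 98: [29, 40, 46, 46, 98, 53, 29, 82]
Insert 53: [29, 40, 46, 46, 53, 98, 29, 82]
Insert 29: [29, 29, 40, 46, 46, 53, 98, 82]
Insert 82: [29, 29, 40, 46, 46, 53, 82, 98]

Sorted: [29, 29, 40, 46, 46, 53, 82, 98]


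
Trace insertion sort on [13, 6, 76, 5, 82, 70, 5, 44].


Initial: [13, 6, 76, 5, 82, 70, 5, 44]
Insert 6: [6, 13, 76, 5, 82, 70, 5, 44]
Insert 76: [6, 13, 76, 5, 82, 70, 5, 44]
Insert 5: [5, 6, 13, 76, 82, 70, 5, 44]
Insert 82: [5, 6, 13, 76, 82, 70, 5, 44]
Insert 70: [5, 6, 13, 70, 76, 82, 5, 44]
Insert 5: [5, 5, 6, 13, 70, 76, 82, 44]
Insert 44: [5, 5, 6, 13, 44, 70, 76, 82]

Sorted: [5, 5, 6, 13, 44, 70, 76, 82]


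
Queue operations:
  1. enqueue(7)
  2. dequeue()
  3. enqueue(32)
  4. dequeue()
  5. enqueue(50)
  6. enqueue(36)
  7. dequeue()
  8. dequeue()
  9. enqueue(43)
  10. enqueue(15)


enqueue(7) -> [7]
dequeue()->7, []
enqueue(32) -> [32]
dequeue()->32, []
enqueue(50) -> [50]
enqueue(36) -> [50, 36]
dequeue()->50, [36]
dequeue()->36, []
enqueue(43) -> [43]
enqueue(15) -> [43, 15]

Final queue: [43, 15]


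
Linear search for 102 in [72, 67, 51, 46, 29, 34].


i=0: 72!=102
i=1: 67!=102
i=2: 51!=102
i=3: 46!=102
i=4: 29!=102
i=5: 34!=102

Not found, 6 comps


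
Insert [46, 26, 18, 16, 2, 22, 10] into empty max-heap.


Insert 46: [46]
Insert 26: [46, 26]
Insert 18: [46, 26, 18]
Insert 16: [46, 26, 18, 16]
Insert 2: [46, 26, 18, 16, 2]
Insert 22: [46, 26, 22, 16, 2, 18]
Insert 10: [46, 26, 22, 16, 2, 18, 10]

Final heap: [46, 26, 22, 16, 2, 18, 10]


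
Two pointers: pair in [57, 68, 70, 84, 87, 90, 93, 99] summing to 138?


lo=0(57)+hi=7(99)=156
lo=0(57)+hi=6(93)=150
lo=0(57)+hi=5(90)=147
lo=0(57)+hi=4(87)=144
lo=0(57)+hi=3(84)=141
lo=0(57)+hi=2(70)=127
lo=1(68)+hi=2(70)=138

Yes: 68+70=138


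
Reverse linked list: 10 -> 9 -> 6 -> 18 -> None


Step 1: curr=10, set curr.next=prev(None) | reversed so far: 10
Step 2: curr=9, set curr.next=prev(10) | reversed so far: 9 -> 10
Step 3: curr=6, set curr.next=prev(9) | reversed so far: 6 -> 9 -> 10
Step 4: curr=18, set curr.next=prev(6) | reversed so far: 18 -> 6 -> 9 -> 10

18 -> 6 -> 9 -> 10 -> None


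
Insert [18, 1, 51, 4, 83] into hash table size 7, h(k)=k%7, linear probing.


Insert 18: h=4 -> slot 4
Insert 1: h=1 -> slot 1
Insert 51: h=2 -> slot 2
Insert 4: h=4, 1 probes -> slot 5
Insert 83: h=6 -> slot 6

Table: [None, 1, 51, None, 18, 4, 83]


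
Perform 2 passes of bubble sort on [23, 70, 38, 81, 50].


Initial: [23, 70, 38, 81, 50]
Pass 1: [23, 38, 70, 50, 81] (2 swaps)
Pass 2: [23, 38, 50, 70, 81] (1 swaps)

After 2 passes: [23, 38, 50, 70, 81]


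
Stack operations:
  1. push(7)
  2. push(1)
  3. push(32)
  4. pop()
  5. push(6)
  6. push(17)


push(7) -> [7]
push(1) -> [7, 1]
push(32) -> [7, 1, 32]
pop()->32, [7, 1]
push(6) -> [7, 1, 6]
push(17) -> [7, 1, 6, 17]

Final stack: [7, 1, 6, 17]


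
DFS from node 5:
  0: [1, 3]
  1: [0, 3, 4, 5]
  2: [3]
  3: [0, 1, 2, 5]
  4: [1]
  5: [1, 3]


Visit 5, push [3, 1]
Visit 1, push [4, 3, 0]
Visit 0, push [3]
Visit 3, push [2]
Visit 2, push []
Visit 4, push []

DFS order: [5, 1, 0, 3, 2, 4]


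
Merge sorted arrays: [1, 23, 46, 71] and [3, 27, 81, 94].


Take 1 from A
Take 3 from B
Take 23 from A
Take 27 from B
Take 46 from A
Take 71 from A

Merged: [1, 3, 23, 27, 46, 71, 81, 94]


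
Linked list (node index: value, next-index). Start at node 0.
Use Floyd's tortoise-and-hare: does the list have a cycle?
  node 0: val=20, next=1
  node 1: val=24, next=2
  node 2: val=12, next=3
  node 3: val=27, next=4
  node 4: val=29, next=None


Floyd's tortoise (slow, +1) and hare (fast, +2):
  init: slow=0, fast=0
  step 1: slow=1, fast=2
  step 2: slow=2, fast=4
  step 3: fast -> None, no cycle

Cycle: no


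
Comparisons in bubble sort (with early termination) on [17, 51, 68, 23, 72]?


Algorithm: bubble sort (with early termination)
Input: [17, 51, 68, 23, 72]
Sorted: [17, 23, 51, 68, 72]

9


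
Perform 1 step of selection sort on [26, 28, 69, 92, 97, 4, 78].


Initial: [26, 28, 69, 92, 97, 4, 78]
Step 1: min=4 at 5
  Swap: [4, 28, 69, 92, 97, 26, 78]

After 1 step: [4, 28, 69, 92, 97, 26, 78]


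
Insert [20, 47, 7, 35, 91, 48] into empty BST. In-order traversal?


Insert 20: root
Insert 47: R from 20
Insert 7: L from 20
Insert 35: R from 20 -> L from 47
Insert 91: R from 20 -> R from 47
Insert 48: R from 20 -> R from 47 -> L from 91

In-order: [7, 20, 35, 47, 48, 91]


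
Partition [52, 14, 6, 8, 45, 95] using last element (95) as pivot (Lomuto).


Pivot: 95
  52 <= 95: advance i (no swap)
  14 <= 95: advance i (no swap)
  6 <= 95: advance i (no swap)
  8 <= 95: advance i (no swap)
  45 <= 95: advance i (no swap)
Place pivot at 5: [52, 14, 6, 8, 45, 95]

Partitioned: [52, 14, 6, 8, 45, 95]


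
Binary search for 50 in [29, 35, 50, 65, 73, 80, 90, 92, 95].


Step 1: lo=0, hi=8, mid=4, val=73
Step 2: lo=0, hi=3, mid=1, val=35
Step 3: lo=2, hi=3, mid=2, val=50

Found at index 2


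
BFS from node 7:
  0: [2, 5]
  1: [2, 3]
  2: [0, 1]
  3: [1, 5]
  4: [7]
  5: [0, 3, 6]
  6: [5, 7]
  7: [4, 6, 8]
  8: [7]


Visit 7, enqueue [4, 6, 8]
Visit 4, enqueue []
Visit 6, enqueue [5]
Visit 8, enqueue []
Visit 5, enqueue [0, 3]
Visit 0, enqueue [2]
Visit 3, enqueue [1]
Visit 2, enqueue []
Visit 1, enqueue []

BFS order: [7, 4, 6, 8, 5, 0, 3, 2, 1]


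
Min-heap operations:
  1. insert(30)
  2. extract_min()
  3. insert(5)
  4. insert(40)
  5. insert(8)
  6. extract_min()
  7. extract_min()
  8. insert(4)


insert(30) -> [30]
extract_min()->30, []
insert(5) -> [5]
insert(40) -> [5, 40]
insert(8) -> [5, 40, 8]
extract_min()->5, [8, 40]
extract_min()->8, [40]
insert(4) -> [4, 40]

Final heap: [4, 40]


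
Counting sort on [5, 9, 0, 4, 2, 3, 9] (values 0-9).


Input: [5, 9, 0, 4, 2, 3, 9]
Counts: [1, 0, 1, 1, 1, 1, 0, 0, 0, 2]

Sorted: [0, 2, 3, 4, 5, 9, 9]


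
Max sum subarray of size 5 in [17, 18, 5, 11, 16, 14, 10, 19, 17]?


[0:5]: 67
[1:6]: 64
[2:7]: 56
[3:8]: 70
[4:9]: 76

Max: 76 at [4:9]


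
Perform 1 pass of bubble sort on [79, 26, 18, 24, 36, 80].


Initial: [79, 26, 18, 24, 36, 80]
Pass 1: [26, 18, 24, 36, 79, 80] (4 swaps)

After 1 pass: [26, 18, 24, 36, 79, 80]


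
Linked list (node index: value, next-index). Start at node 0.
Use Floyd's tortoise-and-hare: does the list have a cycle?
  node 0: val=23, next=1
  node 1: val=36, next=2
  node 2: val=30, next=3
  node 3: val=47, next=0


Floyd's tortoise (slow, +1) and hare (fast, +2):
  init: slow=0, fast=0
  step 1: slow=1, fast=2
  step 2: slow=2, fast=0
  step 3: slow=3, fast=2
  step 4: slow=0, fast=0
  slow == fast at node 0: cycle detected

Cycle: yes


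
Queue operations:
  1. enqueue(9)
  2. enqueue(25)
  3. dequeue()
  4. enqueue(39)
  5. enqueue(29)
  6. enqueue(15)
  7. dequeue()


enqueue(9) -> [9]
enqueue(25) -> [9, 25]
dequeue()->9, [25]
enqueue(39) -> [25, 39]
enqueue(29) -> [25, 39, 29]
enqueue(15) -> [25, 39, 29, 15]
dequeue()->25, [39, 29, 15]

Final queue: [39, 29, 15]


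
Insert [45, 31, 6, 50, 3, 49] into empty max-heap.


Insert 45: [45]
Insert 31: [45, 31]
Insert 6: [45, 31, 6]
Insert 50: [50, 45, 6, 31]
Insert 3: [50, 45, 6, 31, 3]
Insert 49: [50, 45, 49, 31, 3, 6]

Final heap: [50, 45, 49, 31, 3, 6]


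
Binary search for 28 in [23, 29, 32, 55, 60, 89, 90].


Step 1: lo=0, hi=6, mid=3, val=55
Step 2: lo=0, hi=2, mid=1, val=29
Step 3: lo=0, hi=0, mid=0, val=23

Not found


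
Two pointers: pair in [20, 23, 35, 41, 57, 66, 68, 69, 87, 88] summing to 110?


lo=0(20)+hi=9(88)=108
lo=1(23)+hi=9(88)=111
lo=1(23)+hi=8(87)=110

Yes: 23+87=110


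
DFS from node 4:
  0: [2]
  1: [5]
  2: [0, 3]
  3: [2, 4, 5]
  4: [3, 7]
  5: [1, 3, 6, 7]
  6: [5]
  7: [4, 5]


Visit 4, push [7, 3]
Visit 3, push [5, 2]
Visit 2, push [0]
Visit 0, push []
Visit 5, push [7, 6, 1]
Visit 1, push []
Visit 6, push []
Visit 7, push []

DFS order: [4, 3, 2, 0, 5, 1, 6, 7]


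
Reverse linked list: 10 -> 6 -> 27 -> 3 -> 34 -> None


Step 1: curr=10, set curr.next=prev(None) | reversed so far: 10
Step 2: curr=6, set curr.next=prev(10) | reversed so far: 6 -> 10
Step 3: curr=27, set curr.next=prev(6) | reversed so far: 27 -> 6 -> 10
Step 4: curr=3, set curr.next=prev(27) | reversed so far: 3 -> 27 -> 6 -> 10
Step 5: curr=34, set curr.next=prev(3) | reversed so far: 34 -> 3 -> 27 -> 6 -> 10

34 -> 3 -> 27 -> 6 -> 10 -> None


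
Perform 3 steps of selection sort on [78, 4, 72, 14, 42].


Initial: [78, 4, 72, 14, 42]
Step 1: min=4 at 1
  Swap: [4, 78, 72, 14, 42]
Step 2: min=14 at 3
  Swap: [4, 14, 72, 78, 42]
Step 3: min=42 at 4
  Swap: [4, 14, 42, 78, 72]

After 3 steps: [4, 14, 42, 78, 72]


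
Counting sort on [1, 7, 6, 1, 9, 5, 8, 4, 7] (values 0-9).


Input: [1, 7, 6, 1, 9, 5, 8, 4, 7]
Counts: [0, 2, 0, 0, 1, 1, 1, 2, 1, 1]

Sorted: [1, 1, 4, 5, 6, 7, 7, 8, 9]


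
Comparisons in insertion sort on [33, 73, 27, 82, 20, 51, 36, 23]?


Algorithm: insertion sort
Input: [33, 73, 27, 82, 20, 51, 36, 23]
Sorted: [20, 23, 27, 33, 36, 51, 73, 82]

22


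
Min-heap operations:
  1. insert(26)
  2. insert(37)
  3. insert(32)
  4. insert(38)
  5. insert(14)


insert(26) -> [26]
insert(37) -> [26, 37]
insert(32) -> [26, 37, 32]
insert(38) -> [26, 37, 32, 38]
insert(14) -> [14, 26, 32, 38, 37]

Final heap: [14, 26, 32, 38, 37]


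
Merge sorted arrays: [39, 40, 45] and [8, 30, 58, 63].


Take 8 from B
Take 30 from B
Take 39 from A
Take 40 from A
Take 45 from A

Merged: [8, 30, 39, 40, 45, 58, 63]


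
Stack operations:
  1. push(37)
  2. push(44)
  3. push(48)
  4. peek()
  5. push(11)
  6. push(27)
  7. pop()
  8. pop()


push(37) -> [37]
push(44) -> [37, 44]
push(48) -> [37, 44, 48]
peek()->48
push(11) -> [37, 44, 48, 11]
push(27) -> [37, 44, 48, 11, 27]
pop()->27, [37, 44, 48, 11]
pop()->11, [37, 44, 48]

Final stack: [37, 44, 48]


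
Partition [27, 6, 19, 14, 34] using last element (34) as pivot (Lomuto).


Pivot: 34
  27 <= 34: advance i (no swap)
  6 <= 34: advance i (no swap)
  19 <= 34: advance i (no swap)
  14 <= 34: advance i (no swap)
Place pivot at 4: [27, 6, 19, 14, 34]

Partitioned: [27, 6, 19, 14, 34]


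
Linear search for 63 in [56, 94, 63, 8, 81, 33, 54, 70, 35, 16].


i=0: 56!=63
i=1: 94!=63
i=2: 63==63 found!

Found at 2, 3 comps


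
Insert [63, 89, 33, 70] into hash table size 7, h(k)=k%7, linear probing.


Insert 63: h=0 -> slot 0
Insert 89: h=5 -> slot 5
Insert 33: h=5, 1 probes -> slot 6
Insert 70: h=0, 1 probes -> slot 1

Table: [63, 70, None, None, None, 89, 33]


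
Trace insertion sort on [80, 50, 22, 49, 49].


Initial: [80, 50, 22, 49, 49]
Insert 50: [50, 80, 22, 49, 49]
Insert 22: [22, 50, 80, 49, 49]
Insert 49: [22, 49, 50, 80, 49]
Insert 49: [22, 49, 49, 50, 80]

Sorted: [22, 49, 49, 50, 80]


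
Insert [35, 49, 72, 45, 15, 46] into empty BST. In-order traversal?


Insert 35: root
Insert 49: R from 35
Insert 72: R from 35 -> R from 49
Insert 45: R from 35 -> L from 49
Insert 15: L from 35
Insert 46: R from 35 -> L from 49 -> R from 45

In-order: [15, 35, 45, 46, 49, 72]


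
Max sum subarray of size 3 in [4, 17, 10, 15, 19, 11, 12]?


[0:3]: 31
[1:4]: 42
[2:5]: 44
[3:6]: 45
[4:7]: 42

Max: 45 at [3:6]


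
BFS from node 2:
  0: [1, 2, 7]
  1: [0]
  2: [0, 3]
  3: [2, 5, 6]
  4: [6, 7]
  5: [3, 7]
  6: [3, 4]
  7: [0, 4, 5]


Visit 2, enqueue [0, 3]
Visit 0, enqueue [1, 7]
Visit 3, enqueue [5, 6]
Visit 1, enqueue []
Visit 7, enqueue [4]
Visit 5, enqueue []
Visit 6, enqueue []
Visit 4, enqueue []

BFS order: [2, 0, 3, 1, 7, 5, 6, 4]


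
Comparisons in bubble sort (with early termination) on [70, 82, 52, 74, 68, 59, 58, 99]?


Algorithm: bubble sort (with early termination)
Input: [70, 82, 52, 74, 68, 59, 58, 99]
Sorted: [52, 58, 59, 68, 70, 74, 82, 99]

27


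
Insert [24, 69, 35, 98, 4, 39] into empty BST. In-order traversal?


Insert 24: root
Insert 69: R from 24
Insert 35: R from 24 -> L from 69
Insert 98: R from 24 -> R from 69
Insert 4: L from 24
Insert 39: R from 24 -> L from 69 -> R from 35

In-order: [4, 24, 35, 39, 69, 98]


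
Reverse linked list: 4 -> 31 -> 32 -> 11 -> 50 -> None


Step 1: curr=4, set curr.next=prev(None) | reversed so far: 4
Step 2: curr=31, set curr.next=prev(4) | reversed so far: 31 -> 4
Step 3: curr=32, set curr.next=prev(31) | reversed so far: 32 -> 31 -> 4
Step 4: curr=11, set curr.next=prev(32) | reversed so far: 11 -> 32 -> 31 -> 4
Step 5: curr=50, set curr.next=prev(11) | reversed so far: 50 -> 11 -> 32 -> 31 -> 4

50 -> 11 -> 32 -> 31 -> 4 -> None


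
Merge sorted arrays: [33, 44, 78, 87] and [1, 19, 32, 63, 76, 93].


Take 1 from B
Take 19 from B
Take 32 from B
Take 33 from A
Take 44 from A
Take 63 from B
Take 76 from B
Take 78 from A
Take 87 from A

Merged: [1, 19, 32, 33, 44, 63, 76, 78, 87, 93]


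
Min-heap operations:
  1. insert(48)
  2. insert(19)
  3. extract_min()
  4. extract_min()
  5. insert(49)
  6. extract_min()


insert(48) -> [48]
insert(19) -> [19, 48]
extract_min()->19, [48]
extract_min()->48, []
insert(49) -> [49]
extract_min()->49, []

Final heap: []


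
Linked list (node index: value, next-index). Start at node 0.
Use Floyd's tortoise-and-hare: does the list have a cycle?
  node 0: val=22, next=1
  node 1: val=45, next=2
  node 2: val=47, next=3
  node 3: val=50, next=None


Floyd's tortoise (slow, +1) and hare (fast, +2):
  init: slow=0, fast=0
  step 1: slow=1, fast=2
  step 2: fast 2->3->None, no cycle

Cycle: no


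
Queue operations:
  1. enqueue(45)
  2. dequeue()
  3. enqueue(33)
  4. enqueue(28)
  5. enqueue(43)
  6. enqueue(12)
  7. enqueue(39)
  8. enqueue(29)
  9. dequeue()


enqueue(45) -> [45]
dequeue()->45, []
enqueue(33) -> [33]
enqueue(28) -> [33, 28]
enqueue(43) -> [33, 28, 43]
enqueue(12) -> [33, 28, 43, 12]
enqueue(39) -> [33, 28, 43, 12, 39]
enqueue(29) -> [33, 28, 43, 12, 39, 29]
dequeue()->33, [28, 43, 12, 39, 29]

Final queue: [28, 43, 12, 39, 29]


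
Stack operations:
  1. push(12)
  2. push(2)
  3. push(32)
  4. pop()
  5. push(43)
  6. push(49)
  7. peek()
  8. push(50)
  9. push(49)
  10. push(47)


push(12) -> [12]
push(2) -> [12, 2]
push(32) -> [12, 2, 32]
pop()->32, [12, 2]
push(43) -> [12, 2, 43]
push(49) -> [12, 2, 43, 49]
peek()->49
push(50) -> [12, 2, 43, 49, 50]
push(49) -> [12, 2, 43, 49, 50, 49]
push(47) -> [12, 2, 43, 49, 50, 49, 47]

Final stack: [12, 2, 43, 49, 50, 49, 47]


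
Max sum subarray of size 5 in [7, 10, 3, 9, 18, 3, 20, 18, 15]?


[0:5]: 47
[1:6]: 43
[2:7]: 53
[3:8]: 68
[4:9]: 74

Max: 74 at [4:9]


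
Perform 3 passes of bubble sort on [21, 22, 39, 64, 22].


Initial: [21, 22, 39, 64, 22]
Pass 1: [21, 22, 39, 22, 64] (1 swaps)
Pass 2: [21, 22, 22, 39, 64] (1 swaps)
Pass 3: [21, 22, 22, 39, 64] (0 swaps)

After 3 passes: [21, 22, 22, 39, 64]


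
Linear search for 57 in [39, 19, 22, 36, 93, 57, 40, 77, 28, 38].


i=0: 39!=57
i=1: 19!=57
i=2: 22!=57
i=3: 36!=57
i=4: 93!=57
i=5: 57==57 found!

Found at 5, 6 comps


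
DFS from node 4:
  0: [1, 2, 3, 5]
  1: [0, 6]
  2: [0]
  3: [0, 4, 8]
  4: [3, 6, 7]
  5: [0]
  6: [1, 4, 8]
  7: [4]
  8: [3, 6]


Visit 4, push [7, 6, 3]
Visit 3, push [8, 0]
Visit 0, push [5, 2, 1]
Visit 1, push [6]
Visit 6, push [8]
Visit 8, push []
Visit 2, push []
Visit 5, push []
Visit 7, push []

DFS order: [4, 3, 0, 1, 6, 8, 2, 5, 7]


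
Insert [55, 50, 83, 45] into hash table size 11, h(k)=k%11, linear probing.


Insert 55: h=0 -> slot 0
Insert 50: h=6 -> slot 6
Insert 83: h=6, 1 probes -> slot 7
Insert 45: h=1 -> slot 1

Table: [55, 45, None, None, None, None, 50, 83, None, None, None]


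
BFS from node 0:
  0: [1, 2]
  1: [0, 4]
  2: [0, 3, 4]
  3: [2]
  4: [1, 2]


Visit 0, enqueue [1, 2]
Visit 1, enqueue [4]
Visit 2, enqueue [3]
Visit 4, enqueue []
Visit 3, enqueue []

BFS order: [0, 1, 2, 4, 3]


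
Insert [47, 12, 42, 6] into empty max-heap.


Insert 47: [47]
Insert 12: [47, 12]
Insert 42: [47, 12, 42]
Insert 6: [47, 12, 42, 6]

Final heap: [47, 12, 42, 6]


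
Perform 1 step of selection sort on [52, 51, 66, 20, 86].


Initial: [52, 51, 66, 20, 86]
Step 1: min=20 at 3
  Swap: [20, 51, 66, 52, 86]

After 1 step: [20, 51, 66, 52, 86]


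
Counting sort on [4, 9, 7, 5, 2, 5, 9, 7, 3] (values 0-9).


Input: [4, 9, 7, 5, 2, 5, 9, 7, 3]
Counts: [0, 0, 1, 1, 1, 2, 0, 2, 0, 2]

Sorted: [2, 3, 4, 5, 5, 7, 7, 9, 9]


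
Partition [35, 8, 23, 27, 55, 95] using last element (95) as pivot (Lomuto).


Pivot: 95
  35 <= 95: advance i (no swap)
  8 <= 95: advance i (no swap)
  23 <= 95: advance i (no swap)
  27 <= 95: advance i (no swap)
  55 <= 95: advance i (no swap)
Place pivot at 5: [35, 8, 23, 27, 55, 95]

Partitioned: [35, 8, 23, 27, 55, 95]


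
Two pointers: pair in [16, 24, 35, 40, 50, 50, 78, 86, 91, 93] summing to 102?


lo=0(16)+hi=9(93)=109
lo=0(16)+hi=8(91)=107
lo=0(16)+hi=7(86)=102

Yes: 16+86=102


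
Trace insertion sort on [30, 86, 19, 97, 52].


Initial: [30, 86, 19, 97, 52]
Insert 86: [30, 86, 19, 97, 52]
Insert 19: [19, 30, 86, 97, 52]
Insert 97: [19, 30, 86, 97, 52]
Insert 52: [19, 30, 52, 86, 97]

Sorted: [19, 30, 52, 86, 97]


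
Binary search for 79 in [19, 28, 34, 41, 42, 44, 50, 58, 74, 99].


Step 1: lo=0, hi=9, mid=4, val=42
Step 2: lo=5, hi=9, mid=7, val=58
Step 3: lo=8, hi=9, mid=8, val=74
Step 4: lo=9, hi=9, mid=9, val=99

Not found


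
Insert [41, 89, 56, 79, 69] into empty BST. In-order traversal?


Insert 41: root
Insert 89: R from 41
Insert 56: R from 41 -> L from 89
Insert 79: R from 41 -> L from 89 -> R from 56
Insert 69: R from 41 -> L from 89 -> R from 56 -> L from 79

In-order: [41, 56, 69, 79, 89]


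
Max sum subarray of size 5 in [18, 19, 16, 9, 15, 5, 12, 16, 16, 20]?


[0:5]: 77
[1:6]: 64
[2:7]: 57
[3:8]: 57
[4:9]: 64
[5:10]: 69

Max: 77 at [0:5]


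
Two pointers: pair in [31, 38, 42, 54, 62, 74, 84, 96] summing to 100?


lo=0(31)+hi=7(96)=127
lo=0(31)+hi=6(84)=115
lo=0(31)+hi=5(74)=105
lo=0(31)+hi=4(62)=93
lo=1(38)+hi=4(62)=100

Yes: 38+62=100


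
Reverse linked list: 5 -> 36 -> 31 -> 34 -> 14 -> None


Step 1: curr=5, set curr.next=prev(None) | reversed so far: 5
Step 2: curr=36, set curr.next=prev(5) | reversed so far: 36 -> 5
Step 3: curr=31, set curr.next=prev(36) | reversed so far: 31 -> 36 -> 5
Step 4: curr=34, set curr.next=prev(31) | reversed so far: 34 -> 31 -> 36 -> 5
Step 5: curr=14, set curr.next=prev(34) | reversed so far: 14 -> 34 -> 31 -> 36 -> 5

14 -> 34 -> 31 -> 36 -> 5 -> None


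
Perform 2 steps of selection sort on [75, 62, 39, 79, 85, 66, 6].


Initial: [75, 62, 39, 79, 85, 66, 6]
Step 1: min=6 at 6
  Swap: [6, 62, 39, 79, 85, 66, 75]
Step 2: min=39 at 2
  Swap: [6, 39, 62, 79, 85, 66, 75]

After 2 steps: [6, 39, 62, 79, 85, 66, 75]


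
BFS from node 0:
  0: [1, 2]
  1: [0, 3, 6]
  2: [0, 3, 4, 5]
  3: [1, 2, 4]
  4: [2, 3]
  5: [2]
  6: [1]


Visit 0, enqueue [1, 2]
Visit 1, enqueue [3, 6]
Visit 2, enqueue [4, 5]
Visit 3, enqueue []
Visit 6, enqueue []
Visit 4, enqueue []
Visit 5, enqueue []

BFS order: [0, 1, 2, 3, 6, 4, 5]


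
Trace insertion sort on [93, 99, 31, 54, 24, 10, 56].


Initial: [93, 99, 31, 54, 24, 10, 56]
Insert 99: [93, 99, 31, 54, 24, 10, 56]
Insert 31: [31, 93, 99, 54, 24, 10, 56]
Insert 54: [31, 54, 93, 99, 24, 10, 56]
Insert 24: [24, 31, 54, 93, 99, 10, 56]
Insert 10: [10, 24, 31, 54, 93, 99, 56]
Insert 56: [10, 24, 31, 54, 56, 93, 99]

Sorted: [10, 24, 31, 54, 56, 93, 99]


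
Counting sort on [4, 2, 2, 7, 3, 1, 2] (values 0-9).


Input: [4, 2, 2, 7, 3, 1, 2]
Counts: [0, 1, 3, 1, 1, 0, 0, 1, 0, 0]

Sorted: [1, 2, 2, 2, 3, 4, 7]


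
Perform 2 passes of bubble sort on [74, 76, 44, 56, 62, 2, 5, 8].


Initial: [74, 76, 44, 56, 62, 2, 5, 8]
Pass 1: [74, 44, 56, 62, 2, 5, 8, 76] (6 swaps)
Pass 2: [44, 56, 62, 2, 5, 8, 74, 76] (6 swaps)

After 2 passes: [44, 56, 62, 2, 5, 8, 74, 76]


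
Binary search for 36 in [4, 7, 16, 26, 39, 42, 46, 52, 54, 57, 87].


Step 1: lo=0, hi=10, mid=5, val=42
Step 2: lo=0, hi=4, mid=2, val=16
Step 3: lo=3, hi=4, mid=3, val=26
Step 4: lo=4, hi=4, mid=4, val=39

Not found


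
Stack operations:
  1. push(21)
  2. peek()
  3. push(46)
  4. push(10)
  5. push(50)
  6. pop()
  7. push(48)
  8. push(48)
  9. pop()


push(21) -> [21]
peek()->21
push(46) -> [21, 46]
push(10) -> [21, 46, 10]
push(50) -> [21, 46, 10, 50]
pop()->50, [21, 46, 10]
push(48) -> [21, 46, 10, 48]
push(48) -> [21, 46, 10, 48, 48]
pop()->48, [21, 46, 10, 48]

Final stack: [21, 46, 10, 48]


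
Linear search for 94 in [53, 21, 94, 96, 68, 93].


i=0: 53!=94
i=1: 21!=94
i=2: 94==94 found!

Found at 2, 3 comps


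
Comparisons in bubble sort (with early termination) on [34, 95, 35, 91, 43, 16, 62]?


Algorithm: bubble sort (with early termination)
Input: [34, 95, 35, 91, 43, 16, 62]
Sorted: [16, 34, 35, 43, 62, 91, 95]

21


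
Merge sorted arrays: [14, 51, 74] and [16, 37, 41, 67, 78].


Take 14 from A
Take 16 from B
Take 37 from B
Take 41 from B
Take 51 from A
Take 67 from B
Take 74 from A

Merged: [14, 16, 37, 41, 51, 67, 74, 78]


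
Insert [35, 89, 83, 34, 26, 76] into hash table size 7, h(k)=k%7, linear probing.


Insert 35: h=0 -> slot 0
Insert 89: h=5 -> slot 5
Insert 83: h=6 -> slot 6
Insert 34: h=6, 2 probes -> slot 1
Insert 26: h=5, 4 probes -> slot 2
Insert 76: h=6, 4 probes -> slot 3

Table: [35, 34, 26, 76, None, 89, 83]


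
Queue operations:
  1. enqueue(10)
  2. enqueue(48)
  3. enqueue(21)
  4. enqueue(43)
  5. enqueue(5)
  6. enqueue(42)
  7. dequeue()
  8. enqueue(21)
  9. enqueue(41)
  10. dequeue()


enqueue(10) -> [10]
enqueue(48) -> [10, 48]
enqueue(21) -> [10, 48, 21]
enqueue(43) -> [10, 48, 21, 43]
enqueue(5) -> [10, 48, 21, 43, 5]
enqueue(42) -> [10, 48, 21, 43, 5, 42]
dequeue()->10, [48, 21, 43, 5, 42]
enqueue(21) -> [48, 21, 43, 5, 42, 21]
enqueue(41) -> [48, 21, 43, 5, 42, 21, 41]
dequeue()->48, [21, 43, 5, 42, 21, 41]

Final queue: [21, 43, 5, 42, 21, 41]


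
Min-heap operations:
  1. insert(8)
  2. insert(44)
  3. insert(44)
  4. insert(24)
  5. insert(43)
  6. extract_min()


insert(8) -> [8]
insert(44) -> [8, 44]
insert(44) -> [8, 44, 44]
insert(24) -> [8, 24, 44, 44]
insert(43) -> [8, 24, 44, 44, 43]
extract_min()->8, [24, 43, 44, 44]

Final heap: [24, 43, 44, 44]


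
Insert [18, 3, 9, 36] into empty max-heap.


Insert 18: [18]
Insert 3: [18, 3]
Insert 9: [18, 3, 9]
Insert 36: [36, 18, 9, 3]

Final heap: [36, 18, 9, 3]


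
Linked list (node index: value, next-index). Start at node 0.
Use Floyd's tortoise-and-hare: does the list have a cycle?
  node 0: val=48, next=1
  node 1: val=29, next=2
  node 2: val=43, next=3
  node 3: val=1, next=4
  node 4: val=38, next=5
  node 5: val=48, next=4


Floyd's tortoise (slow, +1) and hare (fast, +2):
  init: slow=0, fast=0
  step 1: slow=1, fast=2
  step 2: slow=2, fast=4
  step 3: slow=3, fast=4
  step 4: slow=4, fast=4
  slow == fast at node 4: cycle detected

Cycle: yes


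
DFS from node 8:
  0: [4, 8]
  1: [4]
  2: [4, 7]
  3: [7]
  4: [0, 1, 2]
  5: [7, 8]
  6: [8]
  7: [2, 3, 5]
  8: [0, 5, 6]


Visit 8, push [6, 5, 0]
Visit 0, push [4]
Visit 4, push [2, 1]
Visit 1, push []
Visit 2, push [7]
Visit 7, push [5, 3]
Visit 3, push []
Visit 5, push []
Visit 6, push []

DFS order: [8, 0, 4, 1, 2, 7, 3, 5, 6]


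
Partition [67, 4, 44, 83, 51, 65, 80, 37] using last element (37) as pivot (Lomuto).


Pivot: 37
  4 <= 37: swap -> [4, 67, 44, 83, 51, 65, 80, 37]
Place pivot at 1: [4, 37, 44, 83, 51, 65, 80, 67]

Partitioned: [4, 37, 44, 83, 51, 65, 80, 67]


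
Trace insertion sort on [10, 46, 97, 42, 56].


Initial: [10, 46, 97, 42, 56]
Insert 46: [10, 46, 97, 42, 56]
Insert 97: [10, 46, 97, 42, 56]
Insert 42: [10, 42, 46, 97, 56]
Insert 56: [10, 42, 46, 56, 97]

Sorted: [10, 42, 46, 56, 97]


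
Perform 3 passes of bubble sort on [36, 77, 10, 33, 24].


Initial: [36, 77, 10, 33, 24]
Pass 1: [36, 10, 33, 24, 77] (3 swaps)
Pass 2: [10, 33, 24, 36, 77] (3 swaps)
Pass 3: [10, 24, 33, 36, 77] (1 swaps)

After 3 passes: [10, 24, 33, 36, 77]


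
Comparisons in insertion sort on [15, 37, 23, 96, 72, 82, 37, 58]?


Algorithm: insertion sort
Input: [15, 37, 23, 96, 72, 82, 37, 58]
Sorted: [15, 23, 37, 37, 58, 72, 82, 96]

16


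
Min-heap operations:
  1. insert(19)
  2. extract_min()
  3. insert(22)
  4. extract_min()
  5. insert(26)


insert(19) -> [19]
extract_min()->19, []
insert(22) -> [22]
extract_min()->22, []
insert(26) -> [26]

Final heap: [26]


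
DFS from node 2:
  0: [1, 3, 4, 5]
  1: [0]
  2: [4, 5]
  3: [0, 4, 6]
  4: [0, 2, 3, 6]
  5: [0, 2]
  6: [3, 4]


Visit 2, push [5, 4]
Visit 4, push [6, 3, 0]
Visit 0, push [5, 3, 1]
Visit 1, push []
Visit 3, push [6]
Visit 6, push []
Visit 5, push []

DFS order: [2, 4, 0, 1, 3, 6, 5]


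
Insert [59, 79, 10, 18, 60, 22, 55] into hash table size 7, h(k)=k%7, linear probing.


Insert 59: h=3 -> slot 3
Insert 79: h=2 -> slot 2
Insert 10: h=3, 1 probes -> slot 4
Insert 18: h=4, 1 probes -> slot 5
Insert 60: h=4, 2 probes -> slot 6
Insert 22: h=1 -> slot 1
Insert 55: h=6, 1 probes -> slot 0

Table: [55, 22, 79, 59, 10, 18, 60]


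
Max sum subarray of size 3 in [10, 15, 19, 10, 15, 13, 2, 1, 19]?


[0:3]: 44
[1:4]: 44
[2:5]: 44
[3:6]: 38
[4:7]: 30
[5:8]: 16
[6:9]: 22

Max: 44 at [0:3]


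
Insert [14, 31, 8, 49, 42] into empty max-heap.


Insert 14: [14]
Insert 31: [31, 14]
Insert 8: [31, 14, 8]
Insert 49: [49, 31, 8, 14]
Insert 42: [49, 42, 8, 14, 31]

Final heap: [49, 42, 8, 14, 31]


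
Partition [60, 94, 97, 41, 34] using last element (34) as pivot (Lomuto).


Pivot: 34
Place pivot at 0: [34, 94, 97, 41, 60]

Partitioned: [34, 94, 97, 41, 60]


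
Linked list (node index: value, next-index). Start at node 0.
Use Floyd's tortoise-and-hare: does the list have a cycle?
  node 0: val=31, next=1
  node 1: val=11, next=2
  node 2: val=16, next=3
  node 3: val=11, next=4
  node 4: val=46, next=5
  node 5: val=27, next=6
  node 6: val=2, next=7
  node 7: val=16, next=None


Floyd's tortoise (slow, +1) and hare (fast, +2):
  init: slow=0, fast=0
  step 1: slow=1, fast=2
  step 2: slow=2, fast=4
  step 3: slow=3, fast=6
  step 4: fast 6->7->None, no cycle

Cycle: no


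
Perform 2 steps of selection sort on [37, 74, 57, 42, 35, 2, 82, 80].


Initial: [37, 74, 57, 42, 35, 2, 82, 80]
Step 1: min=2 at 5
  Swap: [2, 74, 57, 42, 35, 37, 82, 80]
Step 2: min=35 at 4
  Swap: [2, 35, 57, 42, 74, 37, 82, 80]

After 2 steps: [2, 35, 57, 42, 74, 37, 82, 80]


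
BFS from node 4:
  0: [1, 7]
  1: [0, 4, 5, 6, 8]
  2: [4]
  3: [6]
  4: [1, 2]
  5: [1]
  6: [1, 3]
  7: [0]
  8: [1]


Visit 4, enqueue [1, 2]
Visit 1, enqueue [0, 5, 6, 8]
Visit 2, enqueue []
Visit 0, enqueue [7]
Visit 5, enqueue []
Visit 6, enqueue [3]
Visit 8, enqueue []
Visit 7, enqueue []
Visit 3, enqueue []

BFS order: [4, 1, 2, 0, 5, 6, 8, 7, 3]


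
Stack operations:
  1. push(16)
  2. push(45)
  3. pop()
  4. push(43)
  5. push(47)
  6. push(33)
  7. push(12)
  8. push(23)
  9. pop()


push(16) -> [16]
push(45) -> [16, 45]
pop()->45, [16]
push(43) -> [16, 43]
push(47) -> [16, 43, 47]
push(33) -> [16, 43, 47, 33]
push(12) -> [16, 43, 47, 33, 12]
push(23) -> [16, 43, 47, 33, 12, 23]
pop()->23, [16, 43, 47, 33, 12]

Final stack: [16, 43, 47, 33, 12]


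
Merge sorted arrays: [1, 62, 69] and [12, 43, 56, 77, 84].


Take 1 from A
Take 12 from B
Take 43 from B
Take 56 from B
Take 62 from A
Take 69 from A

Merged: [1, 12, 43, 56, 62, 69, 77, 84]


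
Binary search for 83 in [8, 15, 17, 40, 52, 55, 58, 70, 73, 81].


Step 1: lo=0, hi=9, mid=4, val=52
Step 2: lo=5, hi=9, mid=7, val=70
Step 3: lo=8, hi=9, mid=8, val=73
Step 4: lo=9, hi=9, mid=9, val=81

Not found


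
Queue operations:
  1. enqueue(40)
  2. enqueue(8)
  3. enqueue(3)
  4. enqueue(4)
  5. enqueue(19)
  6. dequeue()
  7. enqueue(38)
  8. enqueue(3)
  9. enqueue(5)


enqueue(40) -> [40]
enqueue(8) -> [40, 8]
enqueue(3) -> [40, 8, 3]
enqueue(4) -> [40, 8, 3, 4]
enqueue(19) -> [40, 8, 3, 4, 19]
dequeue()->40, [8, 3, 4, 19]
enqueue(38) -> [8, 3, 4, 19, 38]
enqueue(3) -> [8, 3, 4, 19, 38, 3]
enqueue(5) -> [8, 3, 4, 19, 38, 3, 5]

Final queue: [8, 3, 4, 19, 38, 3, 5]


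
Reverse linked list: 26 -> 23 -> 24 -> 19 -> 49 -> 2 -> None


Step 1: curr=26, set curr.next=prev(None) | reversed so far: 26
Step 2: curr=23, set curr.next=prev(26) | reversed so far: 23 -> 26
Step 3: curr=24, set curr.next=prev(23) | reversed so far: 24 -> 23 -> 26
Step 4: curr=19, set curr.next=prev(24) | reversed so far: 19 -> 24 -> 23 -> 26
Step 5: curr=49, set curr.next=prev(19) | reversed so far: 49 -> 19 -> 24 -> 23 -> 26
Step 6: curr=2, set curr.next=prev(49) | reversed so far: 2 -> 49 -> 19 -> 24 -> 23 -> 26

2 -> 49 -> 19 -> 24 -> 23 -> 26 -> None


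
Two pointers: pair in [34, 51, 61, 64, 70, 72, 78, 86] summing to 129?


lo=0(34)+hi=7(86)=120
lo=1(51)+hi=7(86)=137
lo=1(51)+hi=6(78)=129

Yes: 51+78=129


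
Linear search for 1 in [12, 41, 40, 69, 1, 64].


i=0: 12!=1
i=1: 41!=1
i=2: 40!=1
i=3: 69!=1
i=4: 1==1 found!

Found at 4, 5 comps


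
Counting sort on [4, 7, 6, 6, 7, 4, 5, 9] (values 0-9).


Input: [4, 7, 6, 6, 7, 4, 5, 9]
Counts: [0, 0, 0, 0, 2, 1, 2, 2, 0, 1]

Sorted: [4, 4, 5, 6, 6, 7, 7, 9]


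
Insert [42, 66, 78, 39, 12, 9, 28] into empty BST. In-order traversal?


Insert 42: root
Insert 66: R from 42
Insert 78: R from 42 -> R from 66
Insert 39: L from 42
Insert 12: L from 42 -> L from 39
Insert 9: L from 42 -> L from 39 -> L from 12
Insert 28: L from 42 -> L from 39 -> R from 12

In-order: [9, 12, 28, 39, 42, 66, 78]


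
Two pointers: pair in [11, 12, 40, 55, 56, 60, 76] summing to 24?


lo=0(11)+hi=6(76)=87
lo=0(11)+hi=5(60)=71
lo=0(11)+hi=4(56)=67
lo=0(11)+hi=3(55)=66
lo=0(11)+hi=2(40)=51
lo=0(11)+hi=1(12)=23

No pair found


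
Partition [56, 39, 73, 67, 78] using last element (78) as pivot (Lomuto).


Pivot: 78
  56 <= 78: advance i (no swap)
  39 <= 78: advance i (no swap)
  73 <= 78: advance i (no swap)
  67 <= 78: advance i (no swap)
Place pivot at 4: [56, 39, 73, 67, 78]

Partitioned: [56, 39, 73, 67, 78]


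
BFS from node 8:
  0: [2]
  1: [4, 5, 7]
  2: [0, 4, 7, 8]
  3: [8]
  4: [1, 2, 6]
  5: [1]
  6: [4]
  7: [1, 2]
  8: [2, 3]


Visit 8, enqueue [2, 3]
Visit 2, enqueue [0, 4, 7]
Visit 3, enqueue []
Visit 0, enqueue []
Visit 4, enqueue [1, 6]
Visit 7, enqueue []
Visit 1, enqueue [5]
Visit 6, enqueue []
Visit 5, enqueue []

BFS order: [8, 2, 3, 0, 4, 7, 1, 6, 5]


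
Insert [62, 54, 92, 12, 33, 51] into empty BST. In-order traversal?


Insert 62: root
Insert 54: L from 62
Insert 92: R from 62
Insert 12: L from 62 -> L from 54
Insert 33: L from 62 -> L from 54 -> R from 12
Insert 51: L from 62 -> L from 54 -> R from 12 -> R from 33

In-order: [12, 33, 51, 54, 62, 92]


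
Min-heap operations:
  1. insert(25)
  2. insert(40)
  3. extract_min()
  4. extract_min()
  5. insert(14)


insert(25) -> [25]
insert(40) -> [25, 40]
extract_min()->25, [40]
extract_min()->40, []
insert(14) -> [14]

Final heap: [14]


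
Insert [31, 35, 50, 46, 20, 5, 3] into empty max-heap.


Insert 31: [31]
Insert 35: [35, 31]
Insert 50: [50, 31, 35]
Insert 46: [50, 46, 35, 31]
Insert 20: [50, 46, 35, 31, 20]
Insert 5: [50, 46, 35, 31, 20, 5]
Insert 3: [50, 46, 35, 31, 20, 5, 3]

Final heap: [50, 46, 35, 31, 20, 5, 3]


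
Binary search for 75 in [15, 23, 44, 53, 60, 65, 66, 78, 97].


Step 1: lo=0, hi=8, mid=4, val=60
Step 2: lo=5, hi=8, mid=6, val=66
Step 3: lo=7, hi=8, mid=7, val=78

Not found


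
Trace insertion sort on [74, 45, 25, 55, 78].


Initial: [74, 45, 25, 55, 78]
Insert 45: [45, 74, 25, 55, 78]
Insert 25: [25, 45, 74, 55, 78]
Insert 55: [25, 45, 55, 74, 78]
Insert 78: [25, 45, 55, 74, 78]

Sorted: [25, 45, 55, 74, 78]


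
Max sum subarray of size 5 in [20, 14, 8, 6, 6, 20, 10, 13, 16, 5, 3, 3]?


[0:5]: 54
[1:6]: 54
[2:7]: 50
[3:8]: 55
[4:9]: 65
[5:10]: 64
[6:11]: 47
[7:12]: 40

Max: 65 at [4:9]


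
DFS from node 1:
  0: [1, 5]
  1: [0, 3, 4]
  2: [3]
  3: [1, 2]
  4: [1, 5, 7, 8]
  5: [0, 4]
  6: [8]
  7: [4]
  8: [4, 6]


Visit 1, push [4, 3, 0]
Visit 0, push [5]
Visit 5, push [4]
Visit 4, push [8, 7]
Visit 7, push []
Visit 8, push [6]
Visit 6, push []
Visit 3, push [2]
Visit 2, push []

DFS order: [1, 0, 5, 4, 7, 8, 6, 3, 2]
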